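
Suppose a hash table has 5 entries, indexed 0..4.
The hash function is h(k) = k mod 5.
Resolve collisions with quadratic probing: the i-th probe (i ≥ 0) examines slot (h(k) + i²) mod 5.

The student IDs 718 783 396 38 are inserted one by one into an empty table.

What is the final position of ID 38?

2

718: h=3 => slot 3
783: h=3, probe 3,4 => slot 4
396: h=1 => slot 1
38: h=3, probe 3,4,2 => slot 2
Table: [., 396, 38, 718, 783]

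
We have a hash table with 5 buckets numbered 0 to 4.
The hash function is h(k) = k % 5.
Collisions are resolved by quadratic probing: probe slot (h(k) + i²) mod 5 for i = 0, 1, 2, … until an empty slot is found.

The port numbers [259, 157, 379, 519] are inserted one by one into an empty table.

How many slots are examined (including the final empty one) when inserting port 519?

3

Insert 259: h=4, slot 4 empty → index 4.
Insert 157: h=2, slot 2 empty → index 2.
Insert 379: h=4, slot 4 occupied → index 0.
Insert 519: h=4, slots 4,0 occupied → index 3.
Table: [379, ∅, 157, 519, 259]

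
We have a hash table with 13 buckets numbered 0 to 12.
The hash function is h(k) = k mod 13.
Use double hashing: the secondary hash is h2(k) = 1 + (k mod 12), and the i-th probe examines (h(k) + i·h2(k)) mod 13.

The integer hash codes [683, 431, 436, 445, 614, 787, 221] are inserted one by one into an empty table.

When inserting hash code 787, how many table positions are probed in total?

Insert 683: h=7, slot 7 empty -> index 7.
Insert 431: h=2, slot 2 empty -> index 2.
Insert 436: h=7, h2=5, slot 7 occupied -> index 12.
Insert 445: h=3, slot 3 empty -> index 3.
Insert 614: h=3, h2=3, slot 3 occupied -> index 6.
Insert 787: h=7, h2=8, slots 7,2 occupied -> index 10.
Insert 221: h=0, slot 0 empty -> index 0.
Table: [221, —, 431, 445, —, —, 614, 683, —, —, 787, —, 436]

3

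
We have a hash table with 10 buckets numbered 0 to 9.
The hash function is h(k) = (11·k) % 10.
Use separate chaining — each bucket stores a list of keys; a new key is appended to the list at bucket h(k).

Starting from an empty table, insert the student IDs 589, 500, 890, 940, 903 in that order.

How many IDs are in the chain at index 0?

3

589 → bucket 9
500 → bucket 0
890 → bucket 0 (collision)
940 → bucket 0 (collision)
903 → bucket 3
Final buckets:
0: 500 -> 890 -> 940
1: ∅
2: ∅
3: 903
4: ∅
5: ∅
6: ∅
7: ∅
8: ∅
9: 589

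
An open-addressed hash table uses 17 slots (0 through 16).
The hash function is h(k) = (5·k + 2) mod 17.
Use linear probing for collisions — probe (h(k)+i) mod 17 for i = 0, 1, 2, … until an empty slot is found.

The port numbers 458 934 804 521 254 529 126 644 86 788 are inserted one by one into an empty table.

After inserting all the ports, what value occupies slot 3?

458: h=14 => slot 14
934: h=14, probe 14,15 => slot 15
804: h=10 => slot 10
521: h=6 => slot 6
254: h=14, probe 14,15,16 => slot 16
529: h=12 => slot 12
126: h=3 => slot 3
644: h=9 => slot 9
86: h=7 => slot 7
788: h=15, probe 15,16,0 => slot 0
Table: [788, -, -, 126, -, -, 521, 86, -, 644, 804, -, 529, -, 458, 934, 254]

126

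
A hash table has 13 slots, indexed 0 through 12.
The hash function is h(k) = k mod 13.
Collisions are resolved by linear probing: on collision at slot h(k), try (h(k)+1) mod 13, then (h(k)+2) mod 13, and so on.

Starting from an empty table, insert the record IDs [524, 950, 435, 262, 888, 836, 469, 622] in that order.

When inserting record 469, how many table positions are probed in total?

524: h=4 => slot 4
950: h=1 => slot 1
435: h=6 => slot 6
262: h=2 => slot 2
888: h=4, probe 4,5 => slot 5
836: h=4, probe 4,5,6,7 => slot 7
469: h=1, probe 1,2,3 => slot 3
622: h=11 => slot 11
Table: [∅, 950, 262, 469, 524, 888, 435, 836, ∅, ∅, ∅, 622, ∅]

3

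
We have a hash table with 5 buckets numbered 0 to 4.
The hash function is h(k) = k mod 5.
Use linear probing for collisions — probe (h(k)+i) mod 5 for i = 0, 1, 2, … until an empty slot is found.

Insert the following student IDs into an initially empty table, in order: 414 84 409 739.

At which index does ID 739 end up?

414: h=4 → slot 4
84: h=4, probe 4,0 → slot 0
409: h=4, probe 4,0,1 → slot 1
739: h=4, probe 4,0,1,2 → slot 2
Table: [84, 409, 739, ., 414]

2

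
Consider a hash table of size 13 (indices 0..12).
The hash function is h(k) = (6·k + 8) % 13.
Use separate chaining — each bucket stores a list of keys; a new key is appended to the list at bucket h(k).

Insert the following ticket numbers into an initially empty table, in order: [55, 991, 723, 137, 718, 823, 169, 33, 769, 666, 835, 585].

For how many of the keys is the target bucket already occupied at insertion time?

6

55 → bucket 0
991 → bucket 0 (collision)
723 → bucket 4
137 → bucket 11
718 → bucket 0 (collision)
823 → bucket 6
169 → bucket 8
33 → bucket 11 (collision)
769 → bucket 7
666 → bucket 0 (collision)
835 → bucket 0 (collision)
585 → bucket 8 (collision)
Final buckets:
0: 55 -> 991 -> 718 -> 666 -> 835
1: —
2: —
3: —
4: 723
5: —
6: 823
7: 769
8: 169 -> 585
9: —
10: —
11: 137 -> 33
12: —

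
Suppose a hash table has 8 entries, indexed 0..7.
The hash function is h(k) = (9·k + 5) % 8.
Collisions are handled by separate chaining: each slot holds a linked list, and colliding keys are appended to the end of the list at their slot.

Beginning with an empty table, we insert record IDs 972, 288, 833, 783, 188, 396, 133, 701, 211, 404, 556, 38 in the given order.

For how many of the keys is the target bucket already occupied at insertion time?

972 -> bucket 1
288 -> bucket 5
833 -> bucket 6
783 -> bucket 4
188 -> bucket 1 (collision)
396 -> bucket 1 (collision)
133 -> bucket 2
701 -> bucket 2 (collision)
211 -> bucket 0
404 -> bucket 1 (collision)
556 -> bucket 1 (collision)
38 -> bucket 3
Final buckets:
0: 211
1: 972 -> 188 -> 396 -> 404 -> 556
2: 133 -> 701
3: 38
4: 783
5: 288
6: 833
7: -

5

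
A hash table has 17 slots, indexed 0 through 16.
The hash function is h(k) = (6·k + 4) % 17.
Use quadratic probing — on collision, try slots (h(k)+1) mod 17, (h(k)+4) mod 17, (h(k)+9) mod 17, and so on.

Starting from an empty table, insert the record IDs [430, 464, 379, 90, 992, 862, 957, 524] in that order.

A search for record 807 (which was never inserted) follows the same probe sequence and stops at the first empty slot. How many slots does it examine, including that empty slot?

430 hashes to 0; slot 0 is free -> place at 0.
464 hashes to 0; 0 taken -> place at 1.
379 hashes to 0; 0,1 taken -> place at 4.
90 hashes to 0; 0,1,4 taken -> place at 9.
992 hashes to 6; slot 6 is free -> place at 6.
862 hashes to 8; slot 8 is free -> place at 8.
957 hashes to 0; 0,1,4,9 taken -> place at 16.
524 hashes to 3; slot 3 is free -> place at 3.
Table: [430, 464, —, 524, 379, —, 992, —, 862, 90, —, —, —, —, —, —, 957]
Lookup 807: h=1, probe 1,2 → slot 2 empty, not found.

2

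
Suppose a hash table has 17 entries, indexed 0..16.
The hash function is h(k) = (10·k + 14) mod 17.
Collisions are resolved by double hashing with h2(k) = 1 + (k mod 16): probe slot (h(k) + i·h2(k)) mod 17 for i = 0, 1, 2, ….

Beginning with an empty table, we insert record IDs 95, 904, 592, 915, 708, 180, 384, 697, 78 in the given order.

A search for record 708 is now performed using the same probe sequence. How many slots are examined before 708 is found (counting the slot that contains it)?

3

95 hashes to 12; slot 12 is free => place at 12.
904 hashes to 10; slot 10 is free => place at 10.
592 hashes to 1; slot 1 is free => place at 1.
915 hashes to 1, h2=4; 1 taken => place at 5.
708 hashes to 5, h2=5; 5,10 taken => place at 15.
180 hashes to 12, h2=5; 12 taken => place at 0.
384 hashes to 12, h2=1; 12 taken => place at 13.
697 hashes to 14; slot 14 is free => place at 14.
78 hashes to 12, h2=15; 12,10 taken => place at 8.
Table: [180, 592, -, -, -, 915, -, -, 78, -, 904, -, 95, 384, 697, 708, -]
Lookup 708: h=5, h2=5, probe 5,10,15 → found at 15.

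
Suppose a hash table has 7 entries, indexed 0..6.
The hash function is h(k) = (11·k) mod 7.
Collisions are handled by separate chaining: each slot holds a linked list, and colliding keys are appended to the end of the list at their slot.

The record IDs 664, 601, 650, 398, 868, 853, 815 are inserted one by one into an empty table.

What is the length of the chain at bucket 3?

Insert 664: h=3, bucket 3 empty → new chain.
Insert 601: h=3, bucket 3 nonempty → append to chain.
Insert 650: h=3, bucket 3 nonempty → append to chain.
Insert 398: h=3, bucket 3 nonempty → append to chain.
Insert 868: h=0, bucket 0 empty → new chain.
Insert 853: h=3, bucket 3 nonempty → append to chain.
Insert 815: h=5, bucket 5 empty → new chain.
Final buckets:
0: 868
1: _
2: _
3: 664 -> 601 -> 650 -> 398 -> 853
4: _
5: 815
6: _

5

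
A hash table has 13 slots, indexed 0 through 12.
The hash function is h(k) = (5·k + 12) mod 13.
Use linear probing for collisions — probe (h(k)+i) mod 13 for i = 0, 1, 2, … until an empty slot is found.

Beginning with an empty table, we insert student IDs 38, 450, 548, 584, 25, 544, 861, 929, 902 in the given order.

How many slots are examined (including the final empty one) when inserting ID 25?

Insert 38: h=7, slot 7 empty => index 7.
Insert 450: h=0, slot 0 empty => index 0.
Insert 548: h=9, slot 9 empty => index 9.
Insert 584: h=7, slot 7 occupied => index 8.
Insert 25: h=7, slots 7,8,9 occupied => index 10.
Insert 544: h=2, slot 2 empty => index 2.
Insert 861: h=1, slot 1 empty => index 1.
Insert 929: h=3, slot 3 empty => index 3.
Insert 902: h=11, slot 11 empty => index 11.
Table: [450, 861, 544, 929, ∅, ∅, ∅, 38, 584, 548, 25, 902, ∅]

4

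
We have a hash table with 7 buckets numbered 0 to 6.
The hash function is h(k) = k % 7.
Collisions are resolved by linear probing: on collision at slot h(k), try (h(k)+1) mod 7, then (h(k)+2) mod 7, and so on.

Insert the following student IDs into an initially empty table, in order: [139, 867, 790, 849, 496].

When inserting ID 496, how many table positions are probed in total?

5

139 hashes to 6; slot 6 is free => place at 6.
867 hashes to 6; 6 taken => place at 0.
790 hashes to 6; 6,0 taken => place at 1.
849 hashes to 2; slot 2 is free => place at 2.
496 hashes to 6; 6,0,1,2 taken => place at 3.
Table: [867, 790, 849, 496, ∅, ∅, 139]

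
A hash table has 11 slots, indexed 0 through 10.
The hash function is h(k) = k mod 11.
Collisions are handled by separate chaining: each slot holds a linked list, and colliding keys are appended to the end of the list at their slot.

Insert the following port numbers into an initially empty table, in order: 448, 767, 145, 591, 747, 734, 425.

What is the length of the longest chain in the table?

Insert 448: h=8, bucket 8 empty -> new chain.
Insert 767: h=8, bucket 8 nonempty -> append to chain.
Insert 145: h=2, bucket 2 empty -> new chain.
Insert 591: h=8, bucket 8 nonempty -> append to chain.
Insert 747: h=10, bucket 10 empty -> new chain.
Insert 734: h=8, bucket 8 nonempty -> append to chain.
Insert 425: h=7, bucket 7 empty -> new chain.
Final buckets:
0: ∅
1: ∅
2: 145
3: ∅
4: ∅
5: ∅
6: ∅
7: 425
8: 448 -> 767 -> 591 -> 734
9: ∅
10: 747

4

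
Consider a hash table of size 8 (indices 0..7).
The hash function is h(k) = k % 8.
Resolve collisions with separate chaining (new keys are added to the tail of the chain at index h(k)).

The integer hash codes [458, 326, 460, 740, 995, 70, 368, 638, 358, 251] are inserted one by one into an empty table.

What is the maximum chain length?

458 -> bucket 2
326 -> bucket 6
460 -> bucket 4
740 -> bucket 4 (collision)
995 -> bucket 3
70 -> bucket 6 (collision)
368 -> bucket 0
638 -> bucket 6 (collision)
358 -> bucket 6 (collision)
251 -> bucket 3 (collision)
Final buckets:
0: 368
1: —
2: 458
3: 995 -> 251
4: 460 -> 740
5: —
6: 326 -> 70 -> 638 -> 358
7: —

4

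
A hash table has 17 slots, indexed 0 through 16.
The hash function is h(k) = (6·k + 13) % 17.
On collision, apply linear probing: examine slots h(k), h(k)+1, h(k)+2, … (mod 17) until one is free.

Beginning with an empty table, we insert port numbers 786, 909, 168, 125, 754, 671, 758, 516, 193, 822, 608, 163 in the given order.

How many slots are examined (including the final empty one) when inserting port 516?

786 hashes to 3; slot 3 is free → place at 3.
909 hashes to 10; slot 10 is free → place at 10.
168 hashes to 1; slot 1 is free → place at 1.
125 hashes to 15; slot 15 is free → place at 15.
754 hashes to 15; 15 taken → place at 16.
671 hashes to 10; 10 taken → place at 11.
758 hashes to 5; slot 5 is free → place at 5.
516 hashes to 15; 15,16 taken → place at 0.
193 hashes to 15; 15,16,0,1 taken → place at 2.
822 hashes to 15; 15,16,0,1,2,3 taken → place at 4.
608 hashes to 6; slot 6 is free → place at 6.
163 hashes to 5; 5,6 taken → place at 7.
Table: [516, 168, 193, 786, 822, 758, 608, 163, ., ., 909, 671, ., ., ., 125, 754]

3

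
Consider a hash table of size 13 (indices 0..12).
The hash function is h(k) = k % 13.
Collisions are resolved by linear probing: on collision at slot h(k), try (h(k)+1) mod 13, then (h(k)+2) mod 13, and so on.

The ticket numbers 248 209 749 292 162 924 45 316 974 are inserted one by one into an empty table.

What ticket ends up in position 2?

209

Insert 248: h=1, slot 1 empty => index 1.
Insert 209: h=1, slot 1 occupied => index 2.
Insert 749: h=8, slot 8 empty => index 8.
Insert 292: h=6, slot 6 empty => index 6.
Insert 162: h=6, slot 6 occupied => index 7.
Insert 924: h=1, slots 1,2 occupied => index 3.
Insert 45: h=6, slots 6,7,8 occupied => index 9.
Insert 316: h=4, slot 4 empty => index 4.
Insert 974: h=12, slot 12 empty => index 12.
Table: [—, 248, 209, 924, 316, —, 292, 162, 749, 45, —, —, 974]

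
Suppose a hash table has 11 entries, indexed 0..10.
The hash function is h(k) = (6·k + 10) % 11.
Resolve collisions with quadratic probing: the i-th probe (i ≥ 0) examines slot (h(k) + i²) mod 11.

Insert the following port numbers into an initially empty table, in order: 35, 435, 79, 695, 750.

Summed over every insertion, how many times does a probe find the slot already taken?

35: h=0 -> slot 0
435: h=2 -> slot 2
79: h=0, probe 0,1 -> slot 1
695: h=0, probe 0,1,4 -> slot 4
750: h=0, probe 0,1,4,9 -> slot 9
Table: [35, 79, 435, _, 695, _, _, _, _, 750, _]

6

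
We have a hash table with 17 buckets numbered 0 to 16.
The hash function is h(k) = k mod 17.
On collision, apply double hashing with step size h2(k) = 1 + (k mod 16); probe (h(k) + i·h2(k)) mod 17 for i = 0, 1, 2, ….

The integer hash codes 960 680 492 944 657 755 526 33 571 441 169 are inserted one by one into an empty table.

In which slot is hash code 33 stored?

1

Insert 960: h=8, slot 8 empty → index 8.
Insert 680: h=0, slot 0 empty → index 0.
Insert 492: h=16, slot 16 empty → index 16.
Insert 944: h=9, slot 9 empty → index 9.
Insert 657: h=11, slot 11 empty → index 11.
Insert 755: h=7, slot 7 empty → index 7.
Insert 526: h=16, h2=15, slot 16 occupied → index 14.
Insert 33: h=16, h2=2, slot 16 occupied → index 1.
Insert 571: h=10, slot 10 empty → index 10.
Insert 441: h=16, h2=10, slots 16,9 occupied → index 2.
Insert 169: h=16, h2=10, slots 16,9,2 occupied → index 12.
Table: [680, 33, 441, ., ., ., ., 755, 960, 944, 571, 657, 169, ., 526, ., 492]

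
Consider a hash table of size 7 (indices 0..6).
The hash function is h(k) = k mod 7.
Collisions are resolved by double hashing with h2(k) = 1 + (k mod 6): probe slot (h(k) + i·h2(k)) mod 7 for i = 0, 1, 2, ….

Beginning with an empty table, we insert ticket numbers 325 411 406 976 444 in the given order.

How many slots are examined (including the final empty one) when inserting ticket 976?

325: h=3 => slot 3
411: h=5 => slot 5
406: h=0 => slot 0
976: h=3, h2=5, probe 3,1 => slot 1
444: h=3, h2=1, probe 3,4 => slot 4
Table: [406, 976, _, 325, 444, 411, _]

2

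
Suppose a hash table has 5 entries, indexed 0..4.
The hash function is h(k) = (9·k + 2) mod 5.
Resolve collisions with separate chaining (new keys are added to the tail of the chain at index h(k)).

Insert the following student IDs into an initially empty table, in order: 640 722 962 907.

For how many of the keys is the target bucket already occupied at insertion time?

2

640 -> bucket 2
722 -> bucket 0
962 -> bucket 0 (collision)
907 -> bucket 0 (collision)
Final buckets:
0: 722 -> 962 -> 907
1: _
2: 640
3: _
4: _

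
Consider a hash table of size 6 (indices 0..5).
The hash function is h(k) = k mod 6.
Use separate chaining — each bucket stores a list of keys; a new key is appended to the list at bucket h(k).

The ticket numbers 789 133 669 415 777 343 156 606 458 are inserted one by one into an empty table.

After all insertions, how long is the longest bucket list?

789 → bucket 3
133 → bucket 1
669 → bucket 3 (collision)
415 → bucket 1 (collision)
777 → bucket 3 (collision)
343 → bucket 1 (collision)
156 → bucket 0
606 → bucket 0 (collision)
458 → bucket 2
Final buckets:
0: 156 -> 606
1: 133 -> 415 -> 343
2: 458
3: 789 -> 669 -> 777
4: -
5: -

3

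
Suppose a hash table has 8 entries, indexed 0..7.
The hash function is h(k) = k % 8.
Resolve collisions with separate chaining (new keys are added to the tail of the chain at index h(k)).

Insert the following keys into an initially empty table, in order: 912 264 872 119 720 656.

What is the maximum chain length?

5

912 -> bucket 0
264 -> bucket 0 (collision)
872 -> bucket 0 (collision)
119 -> bucket 7
720 -> bucket 0 (collision)
656 -> bucket 0 (collision)
Final buckets:
0: 912 -> 264 -> 872 -> 720 -> 656
1: ∅
2: ∅
3: ∅
4: ∅
5: ∅
6: ∅
7: 119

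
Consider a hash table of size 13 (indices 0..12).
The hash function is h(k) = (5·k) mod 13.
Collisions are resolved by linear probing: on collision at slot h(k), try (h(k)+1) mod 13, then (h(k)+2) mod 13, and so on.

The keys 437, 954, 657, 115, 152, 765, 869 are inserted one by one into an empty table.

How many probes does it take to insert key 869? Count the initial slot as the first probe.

437: h=1 → slot 1
954: h=12 → slot 12
657: h=9 → slot 9
115: h=3 → slot 3
152: h=6 → slot 6
765: h=3, probe 3,4 → slot 4
869: h=3, probe 3,4,5 → slot 5
Table: [—, 437, —, 115, 765, 869, 152, —, —, 657, —, —, 954]

3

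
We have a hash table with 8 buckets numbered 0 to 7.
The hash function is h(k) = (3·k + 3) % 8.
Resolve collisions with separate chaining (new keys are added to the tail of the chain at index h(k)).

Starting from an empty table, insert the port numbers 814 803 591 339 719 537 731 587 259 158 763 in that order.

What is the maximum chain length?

814 → bucket 5
803 → bucket 4
591 → bucket 0
339 → bucket 4 (collision)
719 → bucket 0 (collision)
537 → bucket 6
731 → bucket 4 (collision)
587 → bucket 4 (collision)
259 → bucket 4 (collision)
158 → bucket 5 (collision)
763 → bucket 4 (collision)
Final buckets:
0: 591 -> 719
1: _
2: _
3: _
4: 803 -> 339 -> 731 -> 587 -> 259 -> 763
5: 814 -> 158
6: 537
7: _

6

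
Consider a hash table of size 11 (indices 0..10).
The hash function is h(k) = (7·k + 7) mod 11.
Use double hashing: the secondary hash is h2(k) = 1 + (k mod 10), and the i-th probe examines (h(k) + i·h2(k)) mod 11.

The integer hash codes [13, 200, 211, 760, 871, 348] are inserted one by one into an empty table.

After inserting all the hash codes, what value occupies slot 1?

Insert 13: h=10, slot 10 empty -> index 10.
Insert 200: h=10, h2=1, slot 10 occupied -> index 0.
Insert 211: h=10, h2=2, slot 10 occupied -> index 1.
Insert 760: h=3, slot 3 empty -> index 3.
Insert 871: h=10, h2=2, slots 10,1,3 occupied -> index 5.
Insert 348: h=1, h2=9, slots 1,10 occupied -> index 8.
Table: [200, 211, ∅, 760, ∅, 871, ∅, ∅, 348, ∅, 13]

211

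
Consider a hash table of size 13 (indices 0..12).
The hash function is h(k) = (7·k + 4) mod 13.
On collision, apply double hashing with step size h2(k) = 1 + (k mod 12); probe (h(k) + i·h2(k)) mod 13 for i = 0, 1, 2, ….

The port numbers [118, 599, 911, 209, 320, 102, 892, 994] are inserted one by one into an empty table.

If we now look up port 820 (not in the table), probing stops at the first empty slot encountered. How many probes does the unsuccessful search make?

5

118: h=11 -> slot 11
599: h=11, h2=12, probe 11,10 -> slot 10
911: h=11, h2=12, probe 11,10,9 -> slot 9
209: h=11, h2=6, probe 11,4 -> slot 4
320: h=8 -> slot 8
102: h=3 -> slot 3
892: h=8, h2=5, probe 8,0 -> slot 0
994: h=7 -> slot 7
Table: [892, —, —, 102, 209, —, —, 994, 320, 911, 599, 118, —]
Lookup 820: h=11, h2=5, probe 11,3,8,0,5 → slot 5 empty, not found.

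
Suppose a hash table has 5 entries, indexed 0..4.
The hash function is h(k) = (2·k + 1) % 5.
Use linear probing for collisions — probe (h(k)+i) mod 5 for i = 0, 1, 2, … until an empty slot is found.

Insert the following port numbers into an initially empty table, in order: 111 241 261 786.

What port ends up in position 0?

Insert 111: h=3, slot 3 empty => index 3.
Insert 241: h=3, slot 3 occupied => index 4.
Insert 261: h=3, slots 3,4 occupied => index 0.
Insert 786: h=3, slots 3,4,0 occupied => index 1.
Table: [261, 786, ∅, 111, 241]

261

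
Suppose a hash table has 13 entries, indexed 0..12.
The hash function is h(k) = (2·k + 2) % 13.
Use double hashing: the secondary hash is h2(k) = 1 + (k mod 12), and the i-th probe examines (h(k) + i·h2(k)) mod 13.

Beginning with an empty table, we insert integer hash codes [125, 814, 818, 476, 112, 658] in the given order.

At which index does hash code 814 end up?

Insert 125: h=5, slot 5 empty → index 5.
Insert 814: h=5, h2=11, slot 5 occupied → index 3.
Insert 818: h=0, slot 0 empty → index 0.
Insert 476: h=5, h2=9, slot 5 occupied → index 1.
Insert 112: h=5, h2=5, slot 5 occupied → index 10.
Insert 658: h=5, h2=11, slots 5,3,1 occupied → index 12.
Table: [818, 476, -, 814, -, 125, -, -, -, -, 112, -, 658]

3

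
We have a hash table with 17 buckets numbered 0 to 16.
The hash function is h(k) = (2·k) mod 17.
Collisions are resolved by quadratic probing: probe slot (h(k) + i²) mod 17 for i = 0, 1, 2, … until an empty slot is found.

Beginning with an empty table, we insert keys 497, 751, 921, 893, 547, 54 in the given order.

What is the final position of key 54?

497: h=8 → slot 8
751: h=6 → slot 6
921: h=6, probe 6,7 → slot 7
893: h=1 → slot 1
547: h=6, probe 6,7,10 → slot 10
54: h=6, probe 6,7,10,15 → slot 15
Table: [_, 893, _, _, _, _, 751, 921, 497, _, 547, _, _, _, _, 54, _]

15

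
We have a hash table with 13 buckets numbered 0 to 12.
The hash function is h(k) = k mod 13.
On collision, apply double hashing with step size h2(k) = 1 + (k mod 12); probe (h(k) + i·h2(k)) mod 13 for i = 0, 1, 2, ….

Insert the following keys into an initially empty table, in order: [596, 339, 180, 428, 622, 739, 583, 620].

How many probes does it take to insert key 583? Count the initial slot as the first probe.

596: h=11 => slot 11
339: h=1 => slot 1
180: h=11, h2=1, probe 11,12 => slot 12
428: h=12, h2=9, probe 12,8 => slot 8
622: h=11, h2=11, probe 11,9 => slot 9
739: h=11, h2=8, probe 11,6 => slot 6
583: h=11, h2=8, probe 11,6,1,9,4 => slot 4
620: h=9, h2=9, probe 9,5 => slot 5
Table: [∅, 339, ∅, ∅, 583, 620, 739, ∅, 428, 622, ∅, 596, 180]

5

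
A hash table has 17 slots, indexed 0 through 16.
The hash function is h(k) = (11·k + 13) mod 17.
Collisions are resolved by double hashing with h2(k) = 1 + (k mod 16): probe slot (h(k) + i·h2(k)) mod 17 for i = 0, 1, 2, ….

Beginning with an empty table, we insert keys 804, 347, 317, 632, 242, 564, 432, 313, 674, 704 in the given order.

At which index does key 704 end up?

9

804 hashes to 0; slot 0 is free => place at 0.
347 hashes to 5; slot 5 is free => place at 5.
317 hashes to 15; slot 15 is free => place at 15.
632 hashes to 12; slot 12 is free => place at 12.
242 hashes to 6; slot 6 is free => place at 6.
564 hashes to 12, h2=5; 12,0,5 taken => place at 10.
432 hashes to 5, h2=1; 5,6 taken => place at 7.
313 hashes to 5, h2=10; 5,15 taken => place at 8.
674 hashes to 15, h2=3; 15 taken => place at 1.
704 hashes to 5, h2=1; 5,6,7,8 taken => place at 9.
Table: [804, 674, —, —, —, 347, 242, 432, 313, 704, 564, —, 632, —, —, 317, —]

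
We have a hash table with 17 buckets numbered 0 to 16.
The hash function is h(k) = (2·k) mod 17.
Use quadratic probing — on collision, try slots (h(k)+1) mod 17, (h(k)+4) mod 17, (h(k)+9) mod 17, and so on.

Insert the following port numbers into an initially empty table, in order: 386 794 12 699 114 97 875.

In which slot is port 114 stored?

386: h=7 => slot 7
794: h=7, probe 7,8 => slot 8
12: h=7, probe 7,8,11 => slot 11
699: h=4 => slot 4
114: h=7, probe 7,8,11,16 => slot 16
97: h=7, probe 7,8,11,16,6 => slot 6
875: h=16, probe 16,0 => slot 0
Table: [875, —, —, —, 699, —, 97, 386, 794, —, —, 12, —, —, —, —, 114]

16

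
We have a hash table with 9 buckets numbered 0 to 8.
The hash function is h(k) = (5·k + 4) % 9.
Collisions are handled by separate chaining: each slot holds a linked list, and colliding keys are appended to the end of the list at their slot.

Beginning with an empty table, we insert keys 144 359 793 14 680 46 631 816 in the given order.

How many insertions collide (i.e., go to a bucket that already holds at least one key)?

3

Insert 144: h=4, bucket 4 empty -> new chain.
Insert 359: h=8, bucket 8 empty -> new chain.
Insert 793: h=0, bucket 0 empty -> new chain.
Insert 14: h=2, bucket 2 empty -> new chain.
Insert 680: h=2, bucket 2 nonempty -> append to chain.
Insert 46: h=0, bucket 0 nonempty -> append to chain.
Insert 631: h=0, bucket 0 nonempty -> append to chain.
Insert 816: h=7, bucket 7 empty -> new chain.
Final buckets:
0: 793 -> 46 -> 631
1: _
2: 14 -> 680
3: _
4: 144
5: _
6: _
7: 816
8: 359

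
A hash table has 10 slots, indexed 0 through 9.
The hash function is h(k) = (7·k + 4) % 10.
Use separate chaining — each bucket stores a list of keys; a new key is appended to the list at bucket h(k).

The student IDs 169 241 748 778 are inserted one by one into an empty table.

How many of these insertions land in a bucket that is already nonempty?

1

Insert 169: h=7, bucket 7 empty → new chain.
Insert 241: h=1, bucket 1 empty → new chain.
Insert 748: h=0, bucket 0 empty → new chain.
Insert 778: h=0, bucket 0 nonempty → append to chain.
Final buckets:
0: 748 -> 778
1: 241
2: .
3: .
4: .
5: .
6: .
7: 169
8: .
9: .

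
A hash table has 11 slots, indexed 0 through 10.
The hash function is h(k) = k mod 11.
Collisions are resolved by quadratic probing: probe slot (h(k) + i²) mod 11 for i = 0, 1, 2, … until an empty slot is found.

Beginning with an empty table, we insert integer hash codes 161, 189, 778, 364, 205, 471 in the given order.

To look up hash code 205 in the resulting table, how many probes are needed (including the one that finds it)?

3

Insert 161: h=7, slot 7 empty -> index 7.
Insert 189: h=2, slot 2 empty -> index 2.
Insert 778: h=8, slot 8 empty -> index 8.
Insert 364: h=1, slot 1 empty -> index 1.
Insert 205: h=7, slots 7,8 occupied -> index 0.
Insert 471: h=9, slot 9 empty -> index 9.
Table: [205, 364, 189, ., ., ., ., 161, 778, 471, .]
Lookup 205: h=7, probe 7,8,0 → found at 0.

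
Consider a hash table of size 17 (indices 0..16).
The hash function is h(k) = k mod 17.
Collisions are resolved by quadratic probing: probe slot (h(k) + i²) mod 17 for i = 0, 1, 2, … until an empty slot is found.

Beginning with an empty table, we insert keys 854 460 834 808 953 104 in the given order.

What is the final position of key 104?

854 hashes to 4; slot 4 is free → place at 4.
460 hashes to 1; slot 1 is free → place at 1.
834 hashes to 1; 1 taken → place at 2.
808 hashes to 9; slot 9 is free → place at 9.
953 hashes to 1; 1,2 taken → place at 5.
104 hashes to 2; 2 taken → place at 3.
Table: [∅, 460, 834, 104, 854, 953, ∅, ∅, ∅, 808, ∅, ∅, ∅, ∅, ∅, ∅, ∅]

3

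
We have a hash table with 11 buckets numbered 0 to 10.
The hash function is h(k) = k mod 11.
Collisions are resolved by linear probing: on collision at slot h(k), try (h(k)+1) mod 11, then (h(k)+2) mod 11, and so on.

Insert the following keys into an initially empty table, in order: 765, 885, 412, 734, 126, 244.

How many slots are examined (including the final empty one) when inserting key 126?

5

Insert 765: h=6, slot 6 empty -> index 6.
Insert 885: h=5, slot 5 empty -> index 5.
Insert 412: h=5, slots 5,6 occupied -> index 7.
Insert 734: h=8, slot 8 empty -> index 8.
Insert 126: h=5, slots 5,6,7,8 occupied -> index 9.
Insert 244: h=2, slot 2 empty -> index 2.
Table: [_, _, 244, _, _, 885, 765, 412, 734, 126, _]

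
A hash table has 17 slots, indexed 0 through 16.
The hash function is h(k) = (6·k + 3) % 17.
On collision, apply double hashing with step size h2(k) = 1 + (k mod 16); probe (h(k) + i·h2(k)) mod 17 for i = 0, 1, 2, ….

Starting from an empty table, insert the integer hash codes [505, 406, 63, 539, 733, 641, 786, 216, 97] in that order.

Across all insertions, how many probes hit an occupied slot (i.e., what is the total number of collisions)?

6

505: h=7 -> slot 7
406: h=8 -> slot 8
63: h=7, h2=16, probe 7,6 -> slot 6
539: h=7, h2=12, probe 7,2 -> slot 2
733: h=15 -> slot 15
641: h=7, h2=2, probe 7,9 -> slot 9
786: h=10 -> slot 10
216: h=7, h2=9, probe 7,16 -> slot 16
97: h=7, h2=2, probe 7,9,11 -> slot 11
Table: [—, —, 539, —, —, —, 63, 505, 406, 641, 786, 97, —, —, —, 733, 216]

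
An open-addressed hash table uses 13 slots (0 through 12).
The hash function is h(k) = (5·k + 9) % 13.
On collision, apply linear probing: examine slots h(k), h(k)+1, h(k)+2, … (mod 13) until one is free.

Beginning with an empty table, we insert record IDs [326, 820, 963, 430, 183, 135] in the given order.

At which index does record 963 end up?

Insert 326: h=1, slot 1 empty -> index 1.
Insert 820: h=1, slot 1 occupied -> index 2.
Insert 963: h=1, slots 1,2 occupied -> index 3.
Insert 430: h=1, slots 1,2,3 occupied -> index 4.
Insert 183: h=1, slots 1,2,3,4 occupied -> index 5.
Insert 135: h=8, slot 8 empty -> index 8.
Table: [-, 326, 820, 963, 430, 183, -, -, 135, -, -, -, -]

3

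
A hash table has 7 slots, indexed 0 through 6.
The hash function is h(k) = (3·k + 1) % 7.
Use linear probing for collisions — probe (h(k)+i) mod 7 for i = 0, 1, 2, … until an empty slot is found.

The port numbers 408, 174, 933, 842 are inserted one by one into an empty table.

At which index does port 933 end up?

408: h=0 => slot 0
174: h=5 => slot 5
933: h=0, probe 0,1 => slot 1
842: h=0, probe 0,1,2 => slot 2
Table: [408, 933, 842, —, —, 174, —]

1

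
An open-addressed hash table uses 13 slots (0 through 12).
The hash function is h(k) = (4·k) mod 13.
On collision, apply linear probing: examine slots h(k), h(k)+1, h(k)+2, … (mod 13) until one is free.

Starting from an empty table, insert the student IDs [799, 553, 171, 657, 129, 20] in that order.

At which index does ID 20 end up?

4

799: h=11 → slot 11
553: h=2 → slot 2
171: h=8 → slot 8
657: h=2, probe 2,3 → slot 3
129: h=9 → slot 9
20: h=2, probe 2,3,4 → slot 4
Table: [∅, ∅, 553, 657, 20, ∅, ∅, ∅, 171, 129, ∅, 799, ∅]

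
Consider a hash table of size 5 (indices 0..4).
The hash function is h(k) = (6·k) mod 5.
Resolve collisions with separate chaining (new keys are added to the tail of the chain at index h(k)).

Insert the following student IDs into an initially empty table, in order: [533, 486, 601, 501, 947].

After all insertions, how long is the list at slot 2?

533 → bucket 3
486 → bucket 1
601 → bucket 1 (collision)
501 → bucket 1 (collision)
947 → bucket 2
Final buckets:
0: —
1: 486 -> 601 -> 501
2: 947
3: 533
4: —

1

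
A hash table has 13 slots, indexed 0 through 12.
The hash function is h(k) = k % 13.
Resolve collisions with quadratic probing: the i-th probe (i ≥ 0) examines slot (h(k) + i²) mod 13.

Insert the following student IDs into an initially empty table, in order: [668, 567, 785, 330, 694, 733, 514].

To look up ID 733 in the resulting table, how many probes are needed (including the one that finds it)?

668: h=5 => slot 5
567: h=8 => slot 8
785: h=5, probe 5,6 => slot 6
330: h=5, probe 5,6,9 => slot 9
694: h=5, probe 5,6,9,1 => slot 1
733: h=5, probe 5,6,9,1,8,4 => slot 4
514: h=7 => slot 7
Table: [_, 694, _, _, 733, 668, 785, 514, 567, 330, _, _, _]
Lookup 733: h=5, probe 5,6,9,1,8,4 → found at 4.

6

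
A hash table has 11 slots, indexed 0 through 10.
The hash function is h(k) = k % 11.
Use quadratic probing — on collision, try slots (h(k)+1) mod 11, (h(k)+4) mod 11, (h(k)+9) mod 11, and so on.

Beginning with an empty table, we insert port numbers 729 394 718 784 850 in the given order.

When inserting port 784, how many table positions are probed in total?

729: h=3 => slot 3
394: h=9 => slot 9
718: h=3, probe 3,4 => slot 4
784: h=3, probe 3,4,7 => slot 7
850: h=3, probe 3,4,7,1 => slot 1
Table: [-, 850, -, 729, 718, -, -, 784, -, 394, -]

3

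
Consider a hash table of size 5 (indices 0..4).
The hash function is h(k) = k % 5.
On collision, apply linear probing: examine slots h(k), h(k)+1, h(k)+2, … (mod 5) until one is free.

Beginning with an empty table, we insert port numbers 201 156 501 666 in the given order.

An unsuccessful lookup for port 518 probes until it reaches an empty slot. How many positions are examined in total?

3

201 hashes to 1; slot 1 is free → place at 1.
156 hashes to 1; 1 taken → place at 2.
501 hashes to 1; 1,2 taken → place at 3.
666 hashes to 1; 1,2,3 taken → place at 4.
Table: [∅, 201, 156, 501, 666]
Lookup 518: h=3, probe 3,4,0 → slot 0 empty, not found.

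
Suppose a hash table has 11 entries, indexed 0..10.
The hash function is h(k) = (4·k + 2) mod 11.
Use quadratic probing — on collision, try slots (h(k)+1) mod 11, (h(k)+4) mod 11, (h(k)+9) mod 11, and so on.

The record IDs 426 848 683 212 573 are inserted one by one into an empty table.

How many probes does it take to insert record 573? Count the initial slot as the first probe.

Insert 426: h=1, slot 1 empty -> index 1.
Insert 848: h=6, slot 6 empty -> index 6.
Insert 683: h=6, slot 6 occupied -> index 7.
Insert 212: h=3, slot 3 empty -> index 3.
Insert 573: h=6, slots 6,7 occupied -> index 10.
Table: [., 426, ., 212, ., ., 848, 683, ., ., 573]

3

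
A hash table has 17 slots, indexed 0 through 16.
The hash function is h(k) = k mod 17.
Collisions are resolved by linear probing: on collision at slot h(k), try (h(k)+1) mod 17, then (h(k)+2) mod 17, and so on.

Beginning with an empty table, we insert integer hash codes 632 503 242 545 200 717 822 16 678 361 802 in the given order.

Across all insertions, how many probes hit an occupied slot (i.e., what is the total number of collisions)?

10

Insert 632: h=3, slot 3 empty → index 3.
Insert 503: h=10, slot 10 empty → index 10.
Insert 242: h=4, slot 4 empty → index 4.
Insert 545: h=1, slot 1 empty → index 1.
Insert 200: h=13, slot 13 empty → index 13.
Insert 717: h=3, slots 3,4 occupied → index 5.
Insert 822: h=6, slot 6 empty → index 6.
Insert 16: h=16, slot 16 empty → index 16.
Insert 678: h=15, slot 15 empty → index 15.
Insert 361: h=4, slots 4,5,6 occupied → index 7.
Insert 802: h=3, slots 3,4,5,6,7 occupied → index 8.
Table: [∅, 545, ∅, 632, 242, 717, 822, 361, 802, ∅, 503, ∅, ∅, 200, ∅, 678, 16]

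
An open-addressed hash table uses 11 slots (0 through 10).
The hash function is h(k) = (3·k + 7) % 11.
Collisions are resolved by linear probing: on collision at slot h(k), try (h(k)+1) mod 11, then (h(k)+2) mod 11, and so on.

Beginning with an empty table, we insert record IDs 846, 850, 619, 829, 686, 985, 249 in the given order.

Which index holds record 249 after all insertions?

Insert 846: h=4, slot 4 empty → index 4.
Insert 850: h=5, slot 5 empty → index 5.
Insert 619: h=5, slot 5 occupied → index 6.
Insert 829: h=8, slot 8 empty → index 8.
Insert 686: h=8, slot 8 occupied → index 9.
Insert 985: h=3, slot 3 empty → index 3.
Insert 249: h=6, slot 6 occupied → index 7.
Table: [-, -, -, 985, 846, 850, 619, 249, 829, 686, -]

7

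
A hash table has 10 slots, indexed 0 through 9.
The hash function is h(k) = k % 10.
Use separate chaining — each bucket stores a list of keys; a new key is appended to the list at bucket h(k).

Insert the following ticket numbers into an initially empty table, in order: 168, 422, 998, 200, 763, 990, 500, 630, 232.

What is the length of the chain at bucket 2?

Insert 168: h=8, bucket 8 empty → new chain.
Insert 422: h=2, bucket 2 empty → new chain.
Insert 998: h=8, bucket 8 nonempty → append to chain.
Insert 200: h=0, bucket 0 empty → new chain.
Insert 763: h=3, bucket 3 empty → new chain.
Insert 990: h=0, bucket 0 nonempty → append to chain.
Insert 500: h=0, bucket 0 nonempty → append to chain.
Insert 630: h=0, bucket 0 nonempty → append to chain.
Insert 232: h=2, bucket 2 nonempty → append to chain.
Final buckets:
0: 200 -> 990 -> 500 -> 630
1: _
2: 422 -> 232
3: 763
4: _
5: _
6: _
7: _
8: 168 -> 998
9: _

2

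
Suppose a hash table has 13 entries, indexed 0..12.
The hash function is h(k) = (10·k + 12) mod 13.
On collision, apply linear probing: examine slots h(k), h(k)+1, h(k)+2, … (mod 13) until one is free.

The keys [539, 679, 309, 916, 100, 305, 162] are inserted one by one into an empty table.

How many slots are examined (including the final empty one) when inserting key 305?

4

539: h=7 => slot 7
679: h=3 => slot 3
309: h=8 => slot 8
916: h=7, probe 7,8,9 => slot 9
100: h=11 => slot 11
305: h=7, probe 7,8,9,10 => slot 10
162: h=7, probe 7,8,9,10,11,12 => slot 12
Table: [., ., ., 679, ., ., ., 539, 309, 916, 305, 100, 162]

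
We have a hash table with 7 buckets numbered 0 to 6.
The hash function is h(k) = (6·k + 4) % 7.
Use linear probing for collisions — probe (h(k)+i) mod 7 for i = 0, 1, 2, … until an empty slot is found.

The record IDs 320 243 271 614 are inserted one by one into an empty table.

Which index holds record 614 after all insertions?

2

Insert 320: h=6, slot 6 empty => index 6.
Insert 243: h=6, slot 6 occupied => index 0.
Insert 271: h=6, slots 6,0 occupied => index 1.
Insert 614: h=6, slots 6,0,1 occupied => index 2.
Table: [243, 271, 614, _, _, _, 320]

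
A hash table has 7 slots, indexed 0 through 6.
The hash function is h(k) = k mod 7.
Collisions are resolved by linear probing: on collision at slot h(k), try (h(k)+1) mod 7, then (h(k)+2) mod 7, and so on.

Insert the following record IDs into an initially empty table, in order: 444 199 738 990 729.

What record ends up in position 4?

199

444: h=3 -> slot 3
199: h=3, probe 3,4 -> slot 4
738: h=3, probe 3,4,5 -> slot 5
990: h=3, probe 3,4,5,6 -> slot 6
729: h=1 -> slot 1
Table: [_, 729, _, 444, 199, 738, 990]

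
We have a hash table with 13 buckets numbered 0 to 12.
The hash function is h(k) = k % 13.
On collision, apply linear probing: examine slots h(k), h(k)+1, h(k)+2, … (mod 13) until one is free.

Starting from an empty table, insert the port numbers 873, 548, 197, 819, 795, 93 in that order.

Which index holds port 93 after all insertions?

6

873 hashes to 2; slot 2 is free → place at 2.
548 hashes to 2; 2 taken → place at 3.
197 hashes to 2; 2,3 taken → place at 4.
819 hashes to 0; slot 0 is free → place at 0.
795 hashes to 2; 2,3,4 taken → place at 5.
93 hashes to 2; 2,3,4,5 taken → place at 6.
Table: [819, ∅, 873, 548, 197, 795, 93, ∅, ∅, ∅, ∅, ∅, ∅]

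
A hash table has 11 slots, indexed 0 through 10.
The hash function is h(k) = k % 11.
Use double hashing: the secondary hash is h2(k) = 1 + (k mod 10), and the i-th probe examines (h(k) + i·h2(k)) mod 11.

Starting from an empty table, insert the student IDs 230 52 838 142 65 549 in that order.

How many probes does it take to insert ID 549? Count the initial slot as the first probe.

230 hashes to 10; slot 10 is free => place at 10.
52 hashes to 8; slot 8 is free => place at 8.
838 hashes to 2; slot 2 is free => place at 2.
142 hashes to 10, h2=3; 10,2 taken => place at 5.
65 hashes to 10, h2=6; 10,5 taken => place at 0.
549 hashes to 10, h2=10; 10 taken => place at 9.
Table: [65, ., 838, ., ., 142, ., ., 52, 549, 230]

2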